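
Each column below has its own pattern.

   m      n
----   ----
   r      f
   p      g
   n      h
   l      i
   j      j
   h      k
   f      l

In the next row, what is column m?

Column m: letters move back 2 places in the alphabet; r, p, n, l, j, h, f → d.
For the column n, letters move forward 1 place in the alphabet: f, g, h, i, j, k, l → m.

d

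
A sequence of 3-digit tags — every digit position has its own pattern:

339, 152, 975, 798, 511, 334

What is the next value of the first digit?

First digit: −2 each step, mod 10; 3, 1, 9, 7, 5, 3 → 1.

1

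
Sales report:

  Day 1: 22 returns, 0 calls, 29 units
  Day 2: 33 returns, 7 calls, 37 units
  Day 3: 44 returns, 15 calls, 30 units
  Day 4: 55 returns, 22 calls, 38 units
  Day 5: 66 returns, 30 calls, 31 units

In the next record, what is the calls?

37

Calls: alternating steps +7, +8, +7, +8, …, so 0, 7, 15, 22, 30 → 37.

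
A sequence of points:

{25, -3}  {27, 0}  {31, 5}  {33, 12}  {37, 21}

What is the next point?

{39, 32}

First part: alternating steps +2, +4, +2, +4, …, so 25, 27, 31, 33, 37 → 39.
Second part: differences are 3, 5, 7, … (increasing by 2 each time), so -3, 0, 5, 12, 21 → 32.
Combining the parts gives {39, 32}.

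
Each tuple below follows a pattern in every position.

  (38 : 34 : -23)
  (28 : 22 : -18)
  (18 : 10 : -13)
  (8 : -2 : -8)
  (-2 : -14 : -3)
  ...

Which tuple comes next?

First coordinate: 38, 28, 18, 8, -2 → -12 (−10 each step).
Second coordinate goes 34, 22, 10, -2, -14 → -26 (−12 each step).
Third coordinate goes -23, -18, -13, -8, -3 → 2 (+5 each step).
Combining the parts gives (-12 : -26 : 2).

(-12 : -26 : 2)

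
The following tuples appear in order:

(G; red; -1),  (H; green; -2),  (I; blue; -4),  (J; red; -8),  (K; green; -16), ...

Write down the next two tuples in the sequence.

Letter: letters move forward 1 place in the alphabet; G, H, I, J, K → L → M.
Colour — repeats red → green → blue: red, green, blue, red, green → blue → red.
Third slot: ×2 each step, so -1, -2, -4, -8, -16 → -32 → -64.
Putting the parts together: (L; blue; -32) and then (M; red; -64).

(L; blue; -32), (M; red; -64)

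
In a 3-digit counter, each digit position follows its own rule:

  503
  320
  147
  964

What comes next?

781

First digit: −2 each step, mod 10; 5, 3, 1, 9 → 7.
Second digit: +2 each step, mod 10; 0, 2, 4, 6 → 8.
Third digit — −3 each step, mod 10: 3, 0, 7, 4 → 1.
Combining the parts gives 781.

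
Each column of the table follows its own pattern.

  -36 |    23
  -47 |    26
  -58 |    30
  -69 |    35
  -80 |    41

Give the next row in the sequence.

-91  48

First component — −11 each step: -36, -47, -58, -69, -80 → -91.
Second component: differences are 3, 4, 5, … (increasing by 1 each time), so 23, 26, 30, 35, 41 → 48.
Combining the parts gives -91  48.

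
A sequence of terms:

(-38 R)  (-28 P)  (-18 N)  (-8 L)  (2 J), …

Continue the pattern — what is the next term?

(12 H)

First slot — +10 each step: -38, -28, -18, -8, 2 → 12.
Letter: letters move back 2 places in the alphabet, so R, P, N, L, J → H.
Combining the parts gives (12 H).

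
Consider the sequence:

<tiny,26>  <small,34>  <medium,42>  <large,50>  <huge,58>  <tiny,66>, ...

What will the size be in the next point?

small

Size: tiny, small, medium, large, huge, tiny → small (repeats tiny → small → medium → large → huge).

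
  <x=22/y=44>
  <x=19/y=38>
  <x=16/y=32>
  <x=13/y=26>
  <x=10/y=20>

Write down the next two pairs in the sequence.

<x=7/y=14>, <x=4/y=8>

X: −3 each step; 22, 19, 16, 13, 10 → 7 → 4.
For the y, always 2 × the x: 44, 38, 32, 26, 20 → 14 → 8.
Putting the parts together: <x=7/y=14> and then <x=4/y=8>.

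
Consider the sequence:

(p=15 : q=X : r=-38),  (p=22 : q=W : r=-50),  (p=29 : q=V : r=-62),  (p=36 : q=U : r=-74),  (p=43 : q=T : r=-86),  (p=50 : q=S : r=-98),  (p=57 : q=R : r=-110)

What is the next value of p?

64

P: +7 each step, so 15, 22, 29, 36, 43, 50, 57 → 64.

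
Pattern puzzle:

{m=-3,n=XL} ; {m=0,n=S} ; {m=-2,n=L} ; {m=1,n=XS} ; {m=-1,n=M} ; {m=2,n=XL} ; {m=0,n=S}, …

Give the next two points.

{m=3,n=L}, {m=1,n=XS}

M goes -3, 0, -2, 1, -1, 2, 0 → 3 → 1 (alternating steps +3, −2, +3, −2, …).
N: XL, S, L, XS, M, XL, S → L → XS (repeats XL → S → L → XS → M).
So the next two points are {m=3,n=L} and {m=1,n=XS}.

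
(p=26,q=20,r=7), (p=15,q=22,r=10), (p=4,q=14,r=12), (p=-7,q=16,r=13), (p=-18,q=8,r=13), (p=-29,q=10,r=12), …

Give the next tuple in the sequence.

For the p, −11 each step: 26, 15, 4, -7, -18, -29 → -40.
Q: 20, 22, 14, 16, 8, 10 → 2 (alternating steps +2, −8, +2, −8, …).
R goes 7, 10, 12, 13, 13, 12 → 10 (differences are 3, 2, 1, … (decreasing by 1 each time)).
So the next tuple is (p=-40,q=2,r=10).

(p=-40,q=2,r=10)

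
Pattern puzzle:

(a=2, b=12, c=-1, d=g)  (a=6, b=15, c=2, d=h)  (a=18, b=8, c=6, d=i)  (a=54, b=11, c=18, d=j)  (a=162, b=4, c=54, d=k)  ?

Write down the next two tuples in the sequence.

A — ×3 each step: 2, 6, 18, 54, 162 → 486 → 1458.
B: alternating steps +3, −7, +3, −7, …; 12, 15, 8, 11, 4 → 7 → 0.
For the c, always the previous value of the a: -1, 2, 6, 18, 54 → 162 → 486.
D: letters move forward 1 place in the alphabet, so g, h, i, j, k → l → m.
So the next two tuples are (a=486, b=7, c=162, d=l) and (a=1458, b=0, c=486, d=m).

(a=486, b=7, c=162, d=l), (a=1458, b=0, c=486, d=m)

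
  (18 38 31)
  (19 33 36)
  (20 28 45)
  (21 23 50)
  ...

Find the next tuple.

First part — +1 each step: 18, 19, 20, 21 → 22.
Second part: 38, 33, 28, 23 → 18 (−5 each step).
Third part — alternating steps +5, +9, +5, +9, …: 31, 36, 45, 50 → 59.
Putting it together: (22 18 59).

(22 18 59)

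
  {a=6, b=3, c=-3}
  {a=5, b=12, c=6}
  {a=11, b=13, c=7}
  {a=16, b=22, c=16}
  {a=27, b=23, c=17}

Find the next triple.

{a=43, b=32, c=26}

A: each term is the sum of the two before it, so 6, 5, 11, 16, 27 → 43.
B goes 3, 12, 13, 22, 23 → 32 (alternating steps +9, +1, +9, +1, …).
For the c, always 6 less than the b: -3, 6, 7, 16, 17 → 26.
Putting it together: {a=43, b=32, c=26}.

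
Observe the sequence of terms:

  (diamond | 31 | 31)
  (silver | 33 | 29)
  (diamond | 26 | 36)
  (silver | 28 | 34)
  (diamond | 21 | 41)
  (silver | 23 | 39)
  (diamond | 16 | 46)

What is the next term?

Rank: alternates diamond ↔ silver; diamond, silver, diamond, silver, diamond, silver, diamond → silver.
Second entry: alternating steps +2, −7, +2, −7, …, so 31, 33, 26, 28, 21, 23, 16 → 18.
Third entry: together with the second entry always sums to 62, so 31, 29, 36, 34, 41, 39, 46 → 44.
Combining the parts gives (silver | 18 | 44).

(silver | 18 | 44)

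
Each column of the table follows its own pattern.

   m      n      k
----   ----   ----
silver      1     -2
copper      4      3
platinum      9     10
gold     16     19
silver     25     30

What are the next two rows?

copper  36  43; platinum  49  58

Column m: repeats silver → copper → platinum → gold; silver, copper, platinum, gold, silver → copper → platinum.
Column n: 1, 4, 9, 16, 25 → 36 → 49 (perfect squares: 1², 2², 3², …).
Column k — differences are 5, 7, 9, … (increasing by 2 each time): -2, 3, 10, 19, 30 → 43 → 58.
So the next two rows are copper  36  43 and platinum  49  58.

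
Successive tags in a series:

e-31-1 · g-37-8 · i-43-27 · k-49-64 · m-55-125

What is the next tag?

Letter: letters move forward 2 places in the alphabet, so e, g, i, k, m → o.
Second component goes 31, 37, 43, 49, 55 → 61 (+6 each step).
Third component: perfect cubes: 1³, 2³, 3³, …; 1, 8, 27, 64, 125 → 216.
Putting it together: o-61-216.

o-61-216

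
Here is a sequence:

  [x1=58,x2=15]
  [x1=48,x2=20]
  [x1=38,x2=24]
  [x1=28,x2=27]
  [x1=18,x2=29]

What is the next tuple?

X1: −10 each step, so 58, 48, 38, 28, 18 → 8.
For the x2, differences are 5, 4, 3, … (decreasing by 1 each time): 15, 20, 24, 27, 29 → 30.
Putting it together: [x1=8,x2=30].

[x1=8,x2=30]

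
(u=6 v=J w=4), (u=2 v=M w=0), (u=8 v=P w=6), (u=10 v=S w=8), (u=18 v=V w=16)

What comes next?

(u=28 v=Y w=26)

U: 6, 2, 8, 10, 18 → 28 (each term is the sum of the two before it).
V — letters move forward 3 places in the alphabet: J, M, P, S, V → Y.
W: 4, 0, 6, 8, 16 → 26 (always 2 less than the u).
So the next tuple is (u=28 v=Y w=26).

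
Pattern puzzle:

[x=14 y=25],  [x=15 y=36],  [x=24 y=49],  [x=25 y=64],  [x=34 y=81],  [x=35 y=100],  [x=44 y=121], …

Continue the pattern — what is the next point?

X — alternating steps +1, +9, +1, +9, …: 14, 15, 24, 25, 34, 35, 44 → 45.
For the y, perfect squares: 5², 6², 7², …: 25, 36, 49, 64, 81, 100, 121 → 144.
Putting it together: [x=45 y=144].

[x=45 y=144]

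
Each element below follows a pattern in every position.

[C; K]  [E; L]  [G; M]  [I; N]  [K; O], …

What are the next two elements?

[M; P], [O; Q]

For the first letter, letters move forward 2 places in the alphabet: C, E, G, I, K → M → O.
Second letter: letters move forward 1 place in the alphabet, so K, L, M, N, O → P → Q.
Putting the parts together: [M; P] and then [O; Q].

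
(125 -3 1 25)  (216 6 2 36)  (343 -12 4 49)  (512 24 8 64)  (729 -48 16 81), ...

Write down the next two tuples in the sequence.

First slot: 125, 216, 343, 512, 729 → 1000 → 1331 (perfect cubes: 5³, 6³, 7³, …).
Second slot: -3, 6, -12, 24, -48 → 96 → -192 (×(-2) each step).
Third slot — ×2 each step: 1, 2, 4, 8, 16 → 32 → 64.
For the fourth slot, perfect squares: 5², 6², 7², …: 25, 36, 49, 64, 81 → 100 → 121.
Putting the parts together: (1000 96 32 100) and then (1331 -192 64 121).

(1000 96 32 100), (1331 -192 64 121)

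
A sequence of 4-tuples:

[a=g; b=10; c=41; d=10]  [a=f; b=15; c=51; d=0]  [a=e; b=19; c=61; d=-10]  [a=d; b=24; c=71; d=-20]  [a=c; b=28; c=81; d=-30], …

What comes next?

A goes g, f, e, d, c → b (letters move back 1 place in the alphabet).
For the b, alternating steps +5, +4, +5, +4, …: 10, 15, 19, 24, 28 → 33.
C: +10 each step; 41, 51, 61, 71, 81 → 91.
D: together with the c always sums to 51; 10, 0, -10, -20, -30 → -40.
Putting it together: [a=b; b=33; c=91; d=-40].

[a=b; b=33; c=91; d=-40]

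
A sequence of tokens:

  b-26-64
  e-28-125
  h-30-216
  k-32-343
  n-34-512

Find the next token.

Letter goes b, e, h, k, n → q (letters move forward 3 places in the alphabet).
Second component: +2 each step, so 26, 28, 30, 32, 34 → 36.
Third component goes 64, 125, 216, 343, 512 → 729 (perfect cubes: 4³, 5³, 6³, …).
So the next token is q-36-729.

q-36-729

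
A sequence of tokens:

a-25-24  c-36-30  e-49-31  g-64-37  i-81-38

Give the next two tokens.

k-100-44, m-121-45

Letter: a, c, e, g, i → k → m (letters move forward 2 places in the alphabet).
Second component: perfect squares: 5², 6², 7², …; 25, 36, 49, 64, 81 → 100 → 121.
Third component: 24, 30, 31, 37, 38 → 44 → 45 (alternating steps +6, +1, +6, +1, …).
Putting the parts together: k-100-44 and then m-121-45.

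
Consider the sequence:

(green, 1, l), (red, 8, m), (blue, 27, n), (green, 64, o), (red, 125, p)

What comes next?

For the colour, repeats green → red → blue: green, red, blue, green, red → blue.
Second coordinate — perfect cubes: 1³, 2³, 3³, …: 1, 8, 27, 64, 125 → 216.
Letter: letters move forward 1 place in the alphabet; l, m, n, o, p → q.
Combining the parts gives (blue, 216, q).

(blue, 216, q)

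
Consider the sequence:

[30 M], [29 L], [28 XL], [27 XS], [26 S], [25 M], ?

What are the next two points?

[24 L], [23 XL]

First slot goes 30, 29, 28, 27, 26, 25 → 24 → 23 (−1 each step).
Size: repeats M → L → XL → XS → S; M, L, XL, XS, S, M → L → XL.
So the next two points are [24 L] and [23 XL].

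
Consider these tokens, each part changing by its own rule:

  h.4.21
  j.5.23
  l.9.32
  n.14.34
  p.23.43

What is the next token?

r.37.45

Letter: letters move forward 2 places in the alphabet; h, j, l, n, p → r.
Second component: each term is the sum of the two before it, so 4, 5, 9, 14, 23 → 37.
Third component — alternating steps +2, +9, +2, +9, …: 21, 23, 32, 34, 43 → 45.
Putting it together: r.37.45.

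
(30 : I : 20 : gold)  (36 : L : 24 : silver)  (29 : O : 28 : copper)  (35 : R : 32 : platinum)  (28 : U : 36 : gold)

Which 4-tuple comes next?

(34 : X : 40 : silver)

First slot goes 30, 36, 29, 35, 28 → 34 (alternating steps +6, −7, +6, −7, …).
Letter: letters move forward 3 places in the alphabet, so I, L, O, R, U → X.
Third slot goes 20, 24, 28, 32, 36 → 40 (+4 each step).
Metal — repeats gold → silver → copper → platinum: gold, silver, copper, platinum, gold → silver.
Putting it together: (34 : X : 40 : silver).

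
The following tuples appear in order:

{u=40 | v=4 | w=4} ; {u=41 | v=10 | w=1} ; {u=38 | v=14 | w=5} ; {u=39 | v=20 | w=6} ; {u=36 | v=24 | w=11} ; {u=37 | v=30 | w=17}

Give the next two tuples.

U: alternating steps +1, −3, +1, −3, …, so 40, 41, 38, 39, 36, 37 → 34 → 35.
V: 4, 10, 14, 20, 24, 30 → 34 → 40 (alternating steps +6, +4, +6, +4, …).
W: 4, 1, 5, 6, 11, 17 → 28 → 45 (each term is the sum of the two before it).
Putting the parts together: {u=34 | v=34 | w=28} and then {u=35 | v=40 | w=45}.

{u=34 | v=34 | w=28}, {u=35 | v=40 | w=45}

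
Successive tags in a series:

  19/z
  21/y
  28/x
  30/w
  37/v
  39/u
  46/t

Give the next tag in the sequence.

First component — alternating steps +2, +7, +2, +7, …: 19, 21, 28, 30, 37, 39, 46 → 48.
For the letter, letters move back 1 place in the alphabet: z, y, x, w, v, u, t → s.
So the next tag is 48/s.

48/s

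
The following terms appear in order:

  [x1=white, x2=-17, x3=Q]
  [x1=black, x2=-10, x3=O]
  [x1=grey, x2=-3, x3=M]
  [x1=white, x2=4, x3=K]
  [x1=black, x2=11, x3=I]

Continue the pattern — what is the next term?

X1 — repeats white → black → grey: white, black, grey, white, black → grey.
For the x2, +7 each step: -17, -10, -3, 4, 11 → 18.
X3: letters move back 2 places in the alphabet; Q, O, M, K, I → G.
So the next term is [x1=grey, x2=18, x3=G].

[x1=grey, x2=18, x3=G]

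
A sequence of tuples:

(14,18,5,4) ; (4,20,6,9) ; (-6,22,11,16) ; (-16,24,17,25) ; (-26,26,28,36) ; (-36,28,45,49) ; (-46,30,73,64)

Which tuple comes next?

First component: −10 each step, so 14, 4, -6, -16, -26, -36, -46 → -56.
Second component goes 18, 20, 22, 24, 26, 28, 30 → 32 (+2 each step).
Third component: each term is the sum of the two before it; 5, 6, 11, 17, 28, 45, 73 → 118.
Fourth component: 4, 9, 16, 25, 36, 49, 64 → 81 (perfect squares: 2², 3², 4², …).
Putting it together: (-56,32,118,81).

(-56,32,118,81)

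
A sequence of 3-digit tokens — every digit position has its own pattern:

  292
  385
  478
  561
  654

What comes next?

First digit goes 2, 3, 4, 5, 6 → 7 (+1 each step, mod 10).
Second digit: −1 each step, mod 10, so 9, 8, 7, 6, 5 → 4.
Third digit: +3 each step, mod 10, so 2, 5, 8, 1, 4 → 7.
Combining the parts gives 747.

747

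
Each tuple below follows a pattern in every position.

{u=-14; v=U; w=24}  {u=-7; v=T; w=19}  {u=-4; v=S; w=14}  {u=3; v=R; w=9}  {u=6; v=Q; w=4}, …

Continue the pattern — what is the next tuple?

U — alternating steps +7, +3, +7, +3, …: -14, -7, -4, 3, 6 → 13.
V: U, T, S, R, Q → P (letters move back 1 place in the alphabet).
W — −5 each step: 24, 19, 14, 9, 4 → -1.
Combining the parts gives {u=13; v=P; w=-1}.

{u=13; v=P; w=-1}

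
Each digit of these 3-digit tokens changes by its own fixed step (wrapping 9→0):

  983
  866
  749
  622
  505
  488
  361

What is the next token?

First digit: 9, 8, 7, 6, 5, 4, 3 → 2 (−1 each step, mod 10).
For the second digit, −2 each step, mod 10: 8, 6, 4, 2, 0, 8, 6 → 4.
Third digit: 3, 6, 9, 2, 5, 8, 1 → 4 (+3 each step, mod 10).
Combining the parts gives 244.

244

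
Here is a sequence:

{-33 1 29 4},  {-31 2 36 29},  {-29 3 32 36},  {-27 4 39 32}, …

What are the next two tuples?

For the first entry, +2 each step: -33, -31, -29, -27 → -25 → -23.
Second entry: +1 each step; 1, 2, 3, 4 → 5 → 6.
Third entry — alternating steps +7, −4, +7, −4, …: 29, 36, 32, 39 → 35 → 42.
Fourth entry goes 4, 29, 36, 32 → 39 → 35 (always the previous value of the third entry).
Putting the parts together: {-25 5 35 39} and then {-23 6 42 35}.

{-25 5 35 39}, {-23 6 42 35}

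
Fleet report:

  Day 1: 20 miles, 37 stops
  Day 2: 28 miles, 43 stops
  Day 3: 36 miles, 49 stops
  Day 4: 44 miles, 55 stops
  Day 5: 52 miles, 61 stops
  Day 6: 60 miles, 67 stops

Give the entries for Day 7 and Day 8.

68 miles, 73 stops; 76 miles, 79 stops

Miles — +8 each step: 20, 28, 36, 44, 52, 60 → 68 → 76.
For the stops, +6 each step: 37, 43, 49, 55, 61, 67 → 73 → 79.
Putting the parts together: 68 miles, 73 stops and then 76 miles, 79 stops.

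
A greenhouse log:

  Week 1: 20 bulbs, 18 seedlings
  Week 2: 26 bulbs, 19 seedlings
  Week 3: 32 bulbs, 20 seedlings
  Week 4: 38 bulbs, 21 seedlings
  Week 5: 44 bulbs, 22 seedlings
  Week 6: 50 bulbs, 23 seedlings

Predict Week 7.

Bulbs — +6 each step: 20, 26, 32, 38, 44, 50 → 56.
Seedlings goes 18, 19, 20, 21, 22, 23 → 24 (+1 each step).
Putting it together: 56 bulbs, 24 seedlings.

56 bulbs, 24 seedlings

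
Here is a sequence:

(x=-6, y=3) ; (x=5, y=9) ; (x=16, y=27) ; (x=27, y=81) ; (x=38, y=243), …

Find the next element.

For the x, +11 each step: -6, 5, 16, 27, 38 → 49.
Y: ×3 each step; 3, 9, 27, 81, 243 → 729.
Combining the parts gives (x=49, y=729).

(x=49, y=729)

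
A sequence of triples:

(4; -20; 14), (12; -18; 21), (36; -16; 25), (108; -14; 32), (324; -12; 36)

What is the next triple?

(972; -10; 43)

For the first value, ×3 each step: 4, 12, 36, 108, 324 → 972.
For the second value, +2 each step: -20, -18, -16, -14, -12 → -10.
Third value goes 14, 21, 25, 32, 36 → 43 (alternating steps +7, +4, +7, +4, …).
So the next triple is (972; -10; 43).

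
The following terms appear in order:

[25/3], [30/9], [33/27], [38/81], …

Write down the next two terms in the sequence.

[41/243], [46/729]

First slot: alternating steps +5, +3, +5, +3, …, so 25, 30, 33, 38 → 41 → 46.
Second slot — ×3 each step: 3, 9, 27, 81 → 243 → 729.
So the next two terms are [41/243] and [46/729].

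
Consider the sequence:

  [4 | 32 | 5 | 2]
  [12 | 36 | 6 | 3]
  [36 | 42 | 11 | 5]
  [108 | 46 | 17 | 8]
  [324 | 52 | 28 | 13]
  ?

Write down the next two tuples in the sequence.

First entry: ×3 each step; 4, 12, 36, 108, 324 → 972 → 2916.
Second entry: 32, 36, 42, 46, 52 → 56 → 62 (alternating steps +4, +6, +4, +6, …).
Third entry: each term is the sum of the two before it; 5, 6, 11, 17, 28 → 45 → 73.
Fourth entry: 2, 3, 5, 8, 13 → 21 → 34 (each term is the sum of the two before it).
Putting the parts together: [972 | 56 | 45 | 21] and then [2916 | 62 | 73 | 34].

[972 | 56 | 45 | 21], [2916 | 62 | 73 | 34]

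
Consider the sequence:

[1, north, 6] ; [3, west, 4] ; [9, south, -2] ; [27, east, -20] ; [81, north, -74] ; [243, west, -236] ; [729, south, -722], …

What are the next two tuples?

First slot: 1, 3, 9, 27, 81, 243, 729 → 2187 → 6561 (×3 each step).
Direction: north, west, south, east, north, west, south → east → north (repeats north → west → south → east).
Third slot goes 6, 4, -2, -20, -74, -236, -722 → -2180 → -6554 (together with the first slot always sums to 7).
Putting the parts together: [2187, east, -2180] and then [6561, north, -6554].

[2187, east, -2180], [6561, north, -6554]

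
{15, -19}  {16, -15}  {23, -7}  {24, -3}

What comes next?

For the first part, alternating steps +1, +7, +1, +7, …: 15, 16, 23, 24 → 31.
Second part: alternating steps +4, +8, +4, +8, …; -19, -15, -7, -3 → 5.
Putting it together: {31, 5}.

{31, 5}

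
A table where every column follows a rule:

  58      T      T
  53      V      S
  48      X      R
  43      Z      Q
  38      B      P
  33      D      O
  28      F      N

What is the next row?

23  H  M

For the first component, −5 each step: 58, 53, 48, 43, 38, 33, 28 → 23.
First letter: letters move forward 2 places in the alphabet, wrapping Z→A, so T, V, X, Z, B, D, F → H.
Second letter: letters move back 1 place in the alphabet; T, S, R, Q, P, O, N → M.
Combining the parts gives 23  H  M.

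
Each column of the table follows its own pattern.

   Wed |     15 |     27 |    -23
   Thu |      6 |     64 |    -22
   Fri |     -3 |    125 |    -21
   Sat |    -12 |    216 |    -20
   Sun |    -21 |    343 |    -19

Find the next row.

Day: runs through the weekdays Mon→Sun, so Wed, Thu, Fri, Sat, Sun → Mon.
For the second component, −9 each step: 15, 6, -3, -12, -21 → -30.
For the third component, perfect cubes: 3³, 4³, 5³, …: 27, 64, 125, 216, 343 → 512.
Fourth component goes -23, -22, -21, -20, -19 → -18 (+1 each step).
So the next row is Mon  -30  512  -18.

Mon  -30  512  -18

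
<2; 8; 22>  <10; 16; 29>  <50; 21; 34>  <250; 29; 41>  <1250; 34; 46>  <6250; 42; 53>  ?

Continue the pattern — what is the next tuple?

<31250; 47; 58>

First slot — ×5 each step: 2, 10, 50, 250, 1250, 6250 → 31250.
Second slot: alternating steps +8, +5, +8, +5, …; 8, 16, 21, 29, 34, 42 → 47.
Third slot: alternating steps +7, +5, +7, +5, …, so 22, 29, 34, 41, 46, 53 → 58.
So the next tuple is <31250; 47; 58>.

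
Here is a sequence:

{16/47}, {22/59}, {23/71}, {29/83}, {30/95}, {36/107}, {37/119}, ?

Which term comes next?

{43/131}

First part: 16, 22, 23, 29, 30, 36, 37 → 43 (alternating steps +6, +1, +6, +1, …).
Second part: +12 each step; 47, 59, 71, 83, 95, 107, 119 → 131.
So the next term is {43/131}.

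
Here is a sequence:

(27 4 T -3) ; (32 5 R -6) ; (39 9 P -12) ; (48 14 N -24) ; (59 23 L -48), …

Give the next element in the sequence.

(72 37 J -96)

For the first value, differences are 5, 7, 9, … (increasing by 2 each time): 27, 32, 39, 48, 59 → 72.
Second value: 4, 5, 9, 14, 23 → 37 (each term is the sum of the two before it).
For the letter, letters move back 2 places in the alphabet: T, R, P, N, L → J.
For the fourth value, ×2 each step: -3, -6, -12, -24, -48 → -96.
Combining the parts gives (72 37 J -96).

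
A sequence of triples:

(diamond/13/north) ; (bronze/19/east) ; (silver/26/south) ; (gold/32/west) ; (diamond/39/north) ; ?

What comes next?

For the rank, repeats diamond → bronze → silver → gold: diamond, bronze, silver, gold, diamond → bronze.
Second component: alternating steps +6, +7, +6, +7, …, so 13, 19, 26, 32, 39 → 45.
Direction goes north, east, south, west, north → east (repeats north → east → south → west).
Combining the parts gives (bronze/45/east).

(bronze/45/east)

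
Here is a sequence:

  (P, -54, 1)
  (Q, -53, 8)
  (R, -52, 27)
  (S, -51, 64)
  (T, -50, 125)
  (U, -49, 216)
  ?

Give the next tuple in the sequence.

(V, -48, 343)

Letter: letters move forward 1 place in the alphabet, so P, Q, R, S, T, U → V.
Second entry goes -54, -53, -52, -51, -50, -49 → -48 (+1 each step).
Third entry: 1, 8, 27, 64, 125, 216 → 343 (perfect cubes: 1³, 2³, 3³, …).
Putting it together: (V, -48, 343).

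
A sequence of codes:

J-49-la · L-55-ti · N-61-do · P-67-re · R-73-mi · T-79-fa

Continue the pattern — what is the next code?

V-85-sol

Letter: letters move forward 2 places in the alphabet, so J, L, N, P, R, T → V.
Second component: +6 each step, so 49, 55, 61, 67, 73, 79 → 85.
For the note, runs through the solfège scale do→ti: la, ti, do, re, mi, fa → sol.
So the next code is V-85-sol.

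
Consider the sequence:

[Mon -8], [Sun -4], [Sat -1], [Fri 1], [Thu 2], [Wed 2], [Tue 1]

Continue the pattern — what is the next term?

[Mon -1]

Day: Mon, Sun, Sat, Fri, Thu, Wed, Tue → Mon (runs backward through the weekdays Mon→Sun).
Second coordinate: differences are 4, 3, 2, … (decreasing by 1 each time); -8, -4, -1, 1, 2, 2, 1 → -1.
Putting it together: [Mon -1].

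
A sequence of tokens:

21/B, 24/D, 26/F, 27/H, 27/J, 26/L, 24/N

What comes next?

21/P

First component: differences are 3, 2, 1, … (decreasing by 1 each time), so 21, 24, 26, 27, 27, 26, 24 → 21.
Letter: letters move forward 2 places in the alphabet, so B, D, F, H, J, L, N → P.
Putting it together: 21/P.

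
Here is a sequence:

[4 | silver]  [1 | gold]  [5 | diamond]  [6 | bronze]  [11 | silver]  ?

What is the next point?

[17 | gold]

First component: 4, 1, 5, 6, 11 → 17 (each term is the sum of the two before it).
Rank: repeats silver → gold → diamond → bronze; silver, gold, diamond, bronze, silver → gold.
Putting it together: [17 | gold].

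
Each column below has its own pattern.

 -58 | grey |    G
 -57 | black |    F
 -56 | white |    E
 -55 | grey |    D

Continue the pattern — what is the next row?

-54  black  C

For the first component, +1 each step: -58, -57, -56, -55 → -54.
Shade: grey, black, white, grey → black (repeats grey → black → white).
Letter — letters move back 1 place in the alphabet: G, F, E, D → C.
Putting it together: -54  black  C.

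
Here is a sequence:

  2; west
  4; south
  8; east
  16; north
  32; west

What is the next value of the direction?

south

Direction: repeats west → south → east → north; west, south, east, north, west → south.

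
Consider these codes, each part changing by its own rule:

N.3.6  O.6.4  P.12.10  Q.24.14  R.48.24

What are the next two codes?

For the letter, letters move forward 1 place in the alphabet: N, O, P, Q, R → S → T.
Second component: ×2 each step, so 3, 6, 12, 24, 48 → 96 → 192.
For the third component, each term is the sum of the two before it: 6, 4, 10, 14, 24 → 38 → 62.
So the next two codes are S.96.38 and T.192.62.

S.96.38 then T.192.62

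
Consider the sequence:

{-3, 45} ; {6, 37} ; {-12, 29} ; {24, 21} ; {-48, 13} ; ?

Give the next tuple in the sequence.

For the first coordinate, ×(-2) each step: -3, 6, -12, 24, -48 → 96.
Second coordinate — −8 each step: 45, 37, 29, 21, 13 → 5.
Combining the parts gives {96, 5}.

{96, 5}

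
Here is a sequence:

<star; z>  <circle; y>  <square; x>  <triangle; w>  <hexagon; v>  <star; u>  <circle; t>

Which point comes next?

<square; s>

For the shape, repeats star → circle → square → triangle → hexagon: star, circle, square, triangle, hexagon, star, circle → square.
Letter goes z, y, x, w, v, u, t → s (letters move back 1 place in the alphabet).
So the next point is <square; s>.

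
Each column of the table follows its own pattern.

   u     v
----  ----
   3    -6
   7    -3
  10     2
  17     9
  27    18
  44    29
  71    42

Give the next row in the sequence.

For the column u, each term is the sum of the two before it: 3, 7, 10, 17, 27, 44, 71 → 115.
For the column v, differences are 3, 5, 7, … (increasing by 2 each time): -6, -3, 2, 9, 18, 29, 42 → 57.
Putting it together: 115  57.

115  57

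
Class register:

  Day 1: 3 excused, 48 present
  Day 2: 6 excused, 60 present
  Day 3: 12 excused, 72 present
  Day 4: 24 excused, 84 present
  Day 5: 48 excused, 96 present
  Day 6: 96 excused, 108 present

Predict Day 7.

192 excused, 120 present

Excused — ×2 each step: 3, 6, 12, 24, 48, 96 → 192.
Present — +12 each step: 48, 60, 72, 84, 96, 108 → 120.
So the next line is 192 excused, 120 present.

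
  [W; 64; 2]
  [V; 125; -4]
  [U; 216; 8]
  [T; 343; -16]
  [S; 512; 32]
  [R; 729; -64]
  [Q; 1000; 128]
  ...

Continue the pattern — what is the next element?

[P; 1331; -256]

Letter goes W, V, U, T, S, R, Q → P (letters move back 1 place in the alphabet).
Second part: perfect cubes: 4³, 5³, 6³, …; 64, 125, 216, 343, 512, 729, 1000 → 1331.
For the third part, ×(-2) each step: 2, -4, 8, -16, 32, -64, 128 → -256.
So the next element is [P; 1331; -256].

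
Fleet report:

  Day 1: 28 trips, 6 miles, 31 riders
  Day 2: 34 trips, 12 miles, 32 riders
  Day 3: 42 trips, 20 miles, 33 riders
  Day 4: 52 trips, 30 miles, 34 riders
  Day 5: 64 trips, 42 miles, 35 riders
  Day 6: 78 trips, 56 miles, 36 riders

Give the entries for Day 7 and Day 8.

94 trips, 72 miles, 37 riders; 112 trips, 90 miles, 38 riders

Trips: differences are 6, 8, 10, … (increasing by 2 each time), so 28, 34, 42, 52, 64, 78 → 94 → 112.
Miles: differences are 6, 8, 10, … (increasing by 2 each time), so 6, 12, 20, 30, 42, 56 → 72 → 90.
For the riders, +1 each step: 31, 32, 33, 34, 35, 36 → 37 → 38.
So the next two rows are 94 trips, 72 miles, 37 riders and 112 trips, 90 miles, 38 riders.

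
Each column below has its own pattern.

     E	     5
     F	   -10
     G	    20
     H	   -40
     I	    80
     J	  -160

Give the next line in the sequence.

K  320

Letter: letters move forward 1 place in the alphabet, so E, F, G, H, I, J → K.
Second component goes 5, -10, 20, -40, 80, -160 → 320 (×(-2) each step).
Combining the parts gives K  320.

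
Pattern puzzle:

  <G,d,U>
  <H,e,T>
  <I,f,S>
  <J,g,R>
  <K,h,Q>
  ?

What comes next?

<L,i,P>

First letter: letters move forward 1 place in the alphabet; G, H, I, J, K → L.
Second letter — letters move forward 1 place in the alphabet: d, e, f, g, h → i.
For the third letter, letters move back 1 place in the alphabet: U, T, S, R, Q → P.
So the next triple is <L,i,P>.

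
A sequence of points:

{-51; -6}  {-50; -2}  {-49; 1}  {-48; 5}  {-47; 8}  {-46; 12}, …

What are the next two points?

First entry: -51, -50, -49, -48, -47, -46 → -45 → -44 (+1 each step).
Second entry — alternating steps +4, +3, +4, +3, …: -6, -2, 1, 5, 8, 12 → 15 → 19.
So the next two points are {-45; 15} and {-44; 19}.

{-45; 15}, {-44; 19}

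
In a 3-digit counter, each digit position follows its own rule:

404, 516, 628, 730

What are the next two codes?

First digit: +1 each step, mod 10; 4, 5, 6, 7 → 8 → 9.
Second digit: +1 each step, mod 10, so 0, 1, 2, 3 → 4 → 5.
Third digit: +2 each step, mod 10; 4, 6, 8, 0 → 2 → 4.
So the next two codes are 842 and 954.

842, 954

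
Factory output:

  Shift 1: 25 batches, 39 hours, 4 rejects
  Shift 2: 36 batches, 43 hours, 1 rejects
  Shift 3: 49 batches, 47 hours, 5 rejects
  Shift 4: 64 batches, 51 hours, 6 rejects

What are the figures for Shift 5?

Batches: perfect squares: 5², 6², 7², …; 25, 36, 49, 64 → 81.
Hours: +4 each step; 39, 43, 47, 51 → 55.
Rejects: 4, 1, 5, 6 → 11 (each term is the sum of the two before it).
So the next row is 81 batches, 55 hours, 11 rejects.

81 batches, 55 hours, 11 rejects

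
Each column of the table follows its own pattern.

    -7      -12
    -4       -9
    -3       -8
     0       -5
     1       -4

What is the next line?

4  -1

First component goes -7, -4, -3, 0, 1 → 4 (alternating steps +3, +1, +3, +1, …).
Second component: -12, -9, -8, -5, -4 → -1 (always 5 less than the first component).
Combining the parts gives 4  -1.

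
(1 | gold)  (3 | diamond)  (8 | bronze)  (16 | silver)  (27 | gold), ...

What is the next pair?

First coordinate: differences are 2, 5, 8, … (increasing by 3 each time); 1, 3, 8, 16, 27 → 41.
Rank — repeats gold → diamond → bronze → silver: gold, diamond, bronze, silver, gold → diamond.
Combining the parts gives (41 | diamond).

(41 | diamond)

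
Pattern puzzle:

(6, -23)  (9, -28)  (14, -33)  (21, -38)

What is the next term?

First entry: 6, 9, 14, 21 → 30 (differences are 3, 5, 7, … (increasing by 2 each time)).
Second entry — −5 each step: -23, -28, -33, -38 → -43.
So the next term is (30, -43).

(30, -43)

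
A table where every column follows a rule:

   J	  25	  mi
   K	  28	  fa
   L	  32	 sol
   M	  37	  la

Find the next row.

For the letter, letters move forward 1 place in the alphabet: J, K, L, M → N.
Second component: differences are 3, 4, 5, … (increasing by 1 each time), so 25, 28, 32, 37 → 43.
Note: mi, fa, sol, la → ti (runs through the solfège scale do→ti).
Combining the parts gives N  43  ti.

N  43  ti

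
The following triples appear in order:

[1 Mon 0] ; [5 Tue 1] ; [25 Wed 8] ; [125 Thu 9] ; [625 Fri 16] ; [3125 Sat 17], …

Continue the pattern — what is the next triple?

First part: 1, 5, 25, 125, 625, 3125 → 15625 (×5 each step).
Day goes Mon, Tue, Wed, Thu, Fri, Sat → Sun (runs through the weekdays Mon→Sun).
Third part — alternating steps +1, +7, +1, +7, …: 0, 1, 8, 9, 16, 17 → 24.
So the next triple is [15625 Sun 24].

[15625 Sun 24]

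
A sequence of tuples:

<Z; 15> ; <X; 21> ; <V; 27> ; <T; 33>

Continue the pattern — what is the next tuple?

Letter: letters move back 2 places in the alphabet, so Z, X, V, T → R.
Second slot: +6 each step, so 15, 21, 27, 33 → 39.
Combining the parts gives <R; 39>.

<R; 39>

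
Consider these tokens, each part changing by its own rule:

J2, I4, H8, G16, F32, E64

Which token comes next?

D128

Letter goes J, I, H, G, F, E → D (letters move back 1 place in the alphabet).
Second component: ×2 each step, so 2, 4, 8, 16, 32, 64 → 128.
Putting it together: D128.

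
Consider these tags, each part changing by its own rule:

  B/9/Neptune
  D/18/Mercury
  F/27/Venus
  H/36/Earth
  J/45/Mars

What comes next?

L/54/Jupiter

Letter goes B, D, F, H, J → L (letters move forward 2 places in the alphabet).
Second component — +9 each step: 9, 18, 27, 36, 45 → 54.
Planet goes Neptune, Mercury, Venus, Earth, Mars → Jupiter (runs through the planets Mercury→Neptune).
Putting it together: L/54/Jupiter.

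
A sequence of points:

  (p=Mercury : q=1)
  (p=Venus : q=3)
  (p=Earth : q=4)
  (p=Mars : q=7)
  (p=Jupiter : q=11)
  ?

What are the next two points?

(p=Saturn : q=18), (p=Uranus : q=29)

P: runs through the planets Mercury→Neptune; Mercury, Venus, Earth, Mars, Jupiter → Saturn → Uranus.
Q: 1, 3, 4, 7, 11 → 18 → 29 (each term is the sum of the two before it).
Putting the parts together: (p=Saturn : q=18) and then (p=Uranus : q=29).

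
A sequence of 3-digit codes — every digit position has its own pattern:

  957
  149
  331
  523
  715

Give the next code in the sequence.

907

For the first digit, +2 each step, mod 10: 9, 1, 3, 5, 7 → 9.
For the second digit, −1 each step, mod 10: 5, 4, 3, 2, 1 → 0.
Third digit: +2 each step, mod 10; 7, 9, 1, 3, 5 → 7.
Combining the parts gives 907.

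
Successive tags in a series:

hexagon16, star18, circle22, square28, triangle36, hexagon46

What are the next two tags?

star58 then circle72

Shape: hexagon, star, circle, square, triangle, hexagon → star → circle (repeats hexagon → star → circle → square → triangle).
Second component: differences are 2, 4, 6, … (increasing by 2 each time), so 16, 18, 22, 28, 36, 46 → 58 → 72.
Putting the parts together: star58 and then circle72.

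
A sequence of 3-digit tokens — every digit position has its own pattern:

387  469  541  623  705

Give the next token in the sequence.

887

First digit — +1 each step, mod 10: 3, 4, 5, 6, 7 → 8.
Second digit: −2 each step, mod 10; 8, 6, 4, 2, 0 → 8.
For the third digit, +2 each step, mod 10: 7, 9, 1, 3, 5 → 7.
Combining the parts gives 887.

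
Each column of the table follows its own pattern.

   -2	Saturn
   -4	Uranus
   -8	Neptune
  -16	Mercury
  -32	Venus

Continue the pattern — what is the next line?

-64  Earth

First component: -2, -4, -8, -16, -32 → -64 (×2 each step).
Planet: runs through the planets Mercury→Neptune, so Saturn, Uranus, Neptune, Mercury, Venus → Earth.
Putting it together: -64  Earth.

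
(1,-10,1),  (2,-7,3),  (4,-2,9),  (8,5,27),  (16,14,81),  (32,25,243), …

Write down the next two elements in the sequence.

First entry goes 1, 2, 4, 8, 16, 32 → 64 → 128 (×2 each step).
Second entry — differences are 3, 5, 7, … (increasing by 2 each time): -10, -7, -2, 5, 14, 25 → 38 → 53.
For the third entry, ×3 each step: 1, 3, 9, 27, 81, 243 → 729 → 2187.
Putting the parts together: (64,38,729) and then (128,53,2187).

(64,38,729), (128,53,2187)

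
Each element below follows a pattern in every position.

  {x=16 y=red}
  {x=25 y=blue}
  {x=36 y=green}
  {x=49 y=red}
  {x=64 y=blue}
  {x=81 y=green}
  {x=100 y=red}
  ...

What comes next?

{x=121 y=blue}

For the x, perfect squares: 4², 5², 6², …: 16, 25, 36, 49, 64, 81, 100 → 121.
Y: red, blue, green, red, blue, green, red → blue (repeats red → blue → green).
Putting it together: {x=121 y=blue}.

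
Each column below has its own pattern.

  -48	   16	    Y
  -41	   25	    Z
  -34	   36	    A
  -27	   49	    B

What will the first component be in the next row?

First component: +7 each step; -48, -41, -34, -27 → -20.
For the second component, perfect squares: 4², 5², 6², …: 16, 25, 36, 49 → 64.
For the letter, letters move forward 1 place in the alphabet, wrapping Z→A: Y, Z, A, B → C.

-20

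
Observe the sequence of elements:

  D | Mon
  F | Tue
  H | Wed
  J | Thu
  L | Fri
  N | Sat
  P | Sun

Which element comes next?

R | Mon

Letter: letters move forward 2 places in the alphabet, so D, F, H, J, L, N, P → R.
Day — runs through the weekdays Mon→Sun: Mon, Tue, Wed, Thu, Fri, Sat, Sun → Mon.
So the next element is R | Mon.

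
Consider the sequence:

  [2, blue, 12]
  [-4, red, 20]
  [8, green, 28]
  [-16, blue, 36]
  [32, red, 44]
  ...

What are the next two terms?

First value: ×(-2) each step; 2, -4, 8, -16, 32 → -64 → 128.
Colour: blue, red, green, blue, red → green → blue (repeats blue → red → green).
Third value: +8 each step; 12, 20, 28, 36, 44 → 52 → 60.
So the next two terms are [-64, green, 52] and [128, blue, 60].

[-64, green, 52], [128, blue, 60]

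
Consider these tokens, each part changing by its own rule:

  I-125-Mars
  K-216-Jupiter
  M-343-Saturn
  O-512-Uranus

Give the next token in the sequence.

Letter — letters move forward 2 places in the alphabet: I, K, M, O → Q.
Second component — perfect cubes: 5³, 6³, 7³, …: 125, 216, 343, 512 → 729.
Planet: runs through the planets Mercury→Neptune; Mars, Jupiter, Saturn, Uranus → Neptune.
So the next token is Q-729-Neptune.

Q-729-Neptune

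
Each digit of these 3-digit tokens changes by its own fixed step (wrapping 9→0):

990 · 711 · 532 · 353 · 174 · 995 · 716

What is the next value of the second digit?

Second digit: +2 each step, mod 10; 9, 1, 3, 5, 7, 9, 1 → 3.

3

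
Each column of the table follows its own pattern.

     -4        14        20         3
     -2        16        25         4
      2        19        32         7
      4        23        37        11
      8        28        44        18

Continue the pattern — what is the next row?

10  34  49  29

First component goes -4, -2, 2, 4, 8 → 10 (alternating steps +2, +4, +2, +4, …).
For the second component, differences are 2, 3, 4, … (increasing by 1 each time): 14, 16, 19, 23, 28 → 34.
Third component — alternating steps +5, +7, +5, +7, …: 20, 25, 32, 37, 44 → 49.
Fourth component: each term is the sum of the two before it; 3, 4, 7, 11, 18 → 29.
So the next row is 10  34  49  29.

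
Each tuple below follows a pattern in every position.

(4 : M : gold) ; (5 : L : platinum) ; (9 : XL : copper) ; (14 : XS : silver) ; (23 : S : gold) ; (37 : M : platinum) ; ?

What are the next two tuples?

(60 : L : copper), (97 : XL : silver)

For the first component, each term is the sum of the two before it: 4, 5, 9, 14, 23, 37 → 60 → 97.
Size: repeats M → L → XL → XS → S, so M, L, XL, XS, S, M → L → XL.
Metal — repeats gold → platinum → copper → silver: gold, platinum, copper, silver, gold, platinum → copper → silver.
Putting the parts together: (60 : L : copper) and then (97 : XL : silver).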